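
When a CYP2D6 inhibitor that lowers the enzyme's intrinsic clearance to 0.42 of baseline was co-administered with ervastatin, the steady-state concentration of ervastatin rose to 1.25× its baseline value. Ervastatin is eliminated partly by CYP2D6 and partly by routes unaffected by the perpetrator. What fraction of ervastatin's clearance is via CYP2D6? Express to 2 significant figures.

0.34

Let fm be the CYP2D6 fraction. New clearance relative to baseline = fm × 0.42 + (1 − fm).
Steady-state concentration ratio = 1 / (new CL fraction), so new CL fraction = 1 / 1.25 = 0.8.
fm × 0.42 + 1 − fm = 0.8  ⇒  fm × (0.42 − 1) = −0.2  ⇒  fm = 0.34.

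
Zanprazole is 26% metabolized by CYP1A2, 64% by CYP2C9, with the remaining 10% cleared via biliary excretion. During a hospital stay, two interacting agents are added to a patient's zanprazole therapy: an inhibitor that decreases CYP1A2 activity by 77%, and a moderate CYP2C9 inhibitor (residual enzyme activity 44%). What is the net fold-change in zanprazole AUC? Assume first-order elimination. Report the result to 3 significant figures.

2.27

CYP1A2: 0.26 × 0.23 = 0.0598
CYP2C9: 0.64 × 0.44 = 0.2816
Other: 0.1 (unchanged)
Relative clearance = 0.0598 + 0.2816 + 0.1 = 0.4414.
Because AUC varies inversely with clearance, the combined effect is 1 / 0.4414 = 2.27.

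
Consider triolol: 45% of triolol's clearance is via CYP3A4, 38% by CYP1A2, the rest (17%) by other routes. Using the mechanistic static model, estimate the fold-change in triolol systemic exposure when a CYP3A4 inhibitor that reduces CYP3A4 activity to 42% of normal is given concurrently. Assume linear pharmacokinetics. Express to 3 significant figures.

CYP3A4: 0.45 × 0.42 = 0.189
CYP1A2: 0.38 (unchanged)
Other: 0.17 (unchanged)
New clearance relative to baseline: 0.189 + 0.38 + 0.17 = 0.739.
Systemic exposure ratio = CL_old/CL_new = 1 / 0.739 = 1.35.

1.35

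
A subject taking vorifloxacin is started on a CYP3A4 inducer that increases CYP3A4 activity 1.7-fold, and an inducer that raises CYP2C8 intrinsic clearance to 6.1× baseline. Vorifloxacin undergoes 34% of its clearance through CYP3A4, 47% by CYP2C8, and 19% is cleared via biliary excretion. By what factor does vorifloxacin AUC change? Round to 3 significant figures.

0.275

The CYP3A4 pathway (34% of clearance) increases to 1.7× activity: 0.34 × 1.7 = 0.578.
The CYP2C8 pathway (47% of clearance) increases to 6.1× activity: 0.47 × 6.1 = 2.867.
Non-CYP routes (19%) are unchanged.
CL_new/CL_old = 0.578 + 2.867 + 0.19 = 3.635.
AUC ∝ 1/CL: fold-change = 1 / 3.635 = 0.275.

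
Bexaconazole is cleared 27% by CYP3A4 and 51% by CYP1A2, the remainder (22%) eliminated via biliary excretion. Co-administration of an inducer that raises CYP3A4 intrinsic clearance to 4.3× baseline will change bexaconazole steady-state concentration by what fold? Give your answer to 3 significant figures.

0.529

The CYP3A4 pathway (27% of clearance) is boosted to 4.3× activity: 0.27 × 4.3 = 1.161.
CYP1A2 (51%) and the residual 22% are unaffected.
New clearance relative to baseline: 1.161 + 0.51 + 0.22 = 1.891.
Steady-state concentration ratio = CL_old/CL_new = 1 / 1.891 = 0.529.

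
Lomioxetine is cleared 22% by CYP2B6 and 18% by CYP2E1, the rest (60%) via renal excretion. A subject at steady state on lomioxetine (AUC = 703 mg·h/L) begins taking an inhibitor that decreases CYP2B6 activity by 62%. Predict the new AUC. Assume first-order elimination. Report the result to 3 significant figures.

CYP2B6: 0.22 × 0.38 = 0.0836
CYP2E1: 0.18 (unchanged)
Other: 0.6 (unchanged)
New clearance relative to baseline: 0.0836 + 0.18 + 0.6 = 0.8636.
AUC ∝ 1/CL, so new value = 703 / 0.8636 = 814 mg·h/L.

814 mg·h/L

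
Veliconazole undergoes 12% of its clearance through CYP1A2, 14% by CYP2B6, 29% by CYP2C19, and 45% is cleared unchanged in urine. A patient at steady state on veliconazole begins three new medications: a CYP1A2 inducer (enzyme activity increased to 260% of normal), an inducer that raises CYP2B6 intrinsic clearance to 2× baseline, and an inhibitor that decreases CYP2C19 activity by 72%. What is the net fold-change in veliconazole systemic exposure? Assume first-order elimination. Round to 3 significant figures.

The CYP1A2 pathway (12% of clearance) rises to 2.6× activity: 0.12 × 2.6 = 0.312.
The CYP2B6 pathway (14% of clearance) is boosted to 2× activity: 0.14 × 2 = 0.28.
The CYP2C19 pathway (29% of clearance) drops to 0.28× activity: 0.29 × 0.28 = 0.0812.
The remaining 45% of clearance is unaffected.
Relative clearance = 0.312 + 0.28 + 0.0812 + 0.45 = 1.1232.
Net systemic exposure ratio = 1 / 1.1232 = 0.890.

0.890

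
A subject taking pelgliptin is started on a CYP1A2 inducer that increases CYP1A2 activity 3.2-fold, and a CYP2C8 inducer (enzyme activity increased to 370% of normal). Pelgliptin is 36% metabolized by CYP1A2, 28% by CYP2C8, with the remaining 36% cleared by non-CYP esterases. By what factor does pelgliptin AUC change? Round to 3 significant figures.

CYP1A2: 0.36 × 3.2 = 1.152
CYP2C8: 0.28 × 3.7 = 1.036
Other: 0.36 (unchanged)
New clearance relative to baseline: 1.152 + 1.036 + 0.36 = 2.548.
AUC ∝ 1/CL: fold-change = 1 / 2.548 = 0.392.

0.392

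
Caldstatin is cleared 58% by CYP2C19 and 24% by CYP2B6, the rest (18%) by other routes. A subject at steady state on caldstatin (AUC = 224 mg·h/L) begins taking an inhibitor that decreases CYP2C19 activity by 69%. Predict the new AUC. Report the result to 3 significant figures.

CYP2C19: 0.58 × 0.31 = 0.1798
CYP2B6: 0.24 (unchanged)
Other: 0.18 (unchanged)
New clearance relative to baseline: 0.1798 + 0.24 + 0.18 = 0.5998.
With dosing unchanged, AUC scales as 1/CL: 224 / 0.5998 = 373 mg·h/L.

373 mg·h/L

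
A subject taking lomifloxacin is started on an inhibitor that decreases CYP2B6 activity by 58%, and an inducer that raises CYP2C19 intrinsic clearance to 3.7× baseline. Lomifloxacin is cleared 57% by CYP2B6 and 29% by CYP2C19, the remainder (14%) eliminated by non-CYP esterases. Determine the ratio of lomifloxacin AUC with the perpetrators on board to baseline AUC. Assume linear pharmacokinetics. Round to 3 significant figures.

The CYP2B6 pathway (57% of clearance) is reduced to 0.42× activity: 0.57 × 0.42 = 0.2394.
The CYP2C19 pathway (29% of clearance) is boosted to 3.7× activity: 0.29 × 3.7 = 1.073.
The remaining 14% of clearance is unaffected.
Relative clearance = 0.2394 + 1.073 + 0.14 = 1.4524.
AUC ∝ 1/CL: fold-change = 1 / 1.4524 = 0.689.

0.689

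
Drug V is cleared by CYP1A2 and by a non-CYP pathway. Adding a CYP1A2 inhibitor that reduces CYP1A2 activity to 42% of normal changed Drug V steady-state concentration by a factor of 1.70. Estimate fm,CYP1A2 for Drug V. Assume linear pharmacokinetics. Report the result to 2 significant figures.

Let x = fm,CYP1A2. Because steady-state concentration ∝ 1/CL, relative clearance fell to 1/1.70 = 0.5882.
Only the CYP1A2 route changed, so 0.5882 = x·0.42 + (1 − x), giving x = 0.71.

0.71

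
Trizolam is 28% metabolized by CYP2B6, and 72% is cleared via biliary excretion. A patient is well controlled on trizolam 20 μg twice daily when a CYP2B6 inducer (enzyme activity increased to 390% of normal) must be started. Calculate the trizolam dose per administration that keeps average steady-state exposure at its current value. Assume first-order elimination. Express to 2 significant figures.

The CYP2B6 pathway (28% of clearance) increases to 3.9× activity: 0.28 × 3.9 = 1.092.
The remaining 72% of clearance is unaffected.
CL_new/CL_old = 1.092 + 0.72 = 1.812.
Css,avg = (dose rate)/CL, so holding Css fixed requires dose ∝ CL: 20 × 1.812 = 36 μg.

36 μg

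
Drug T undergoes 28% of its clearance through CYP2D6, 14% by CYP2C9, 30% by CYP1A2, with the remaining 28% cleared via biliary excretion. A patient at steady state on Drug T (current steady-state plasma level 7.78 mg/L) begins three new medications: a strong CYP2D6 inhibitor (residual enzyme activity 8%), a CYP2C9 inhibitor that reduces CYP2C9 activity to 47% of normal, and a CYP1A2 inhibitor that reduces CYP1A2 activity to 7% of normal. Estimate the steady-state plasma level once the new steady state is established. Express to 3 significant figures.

20.0 mg/L

CYP2D6: 0.28 × 0.08 = 0.0224
CYP2C9: 0.14 × 0.47 = 0.0658
CYP1A2: 0.3 × 0.07 = 0.021
Other: 0.28 (unchanged)
Relative clearance = 0.0224 + 0.0658 + 0.021 + 0.28 = 0.3892.
Steady-state plasma level ∝ 1/CL: new value = 7.78 / 0.3892 = 20.0 mg/L.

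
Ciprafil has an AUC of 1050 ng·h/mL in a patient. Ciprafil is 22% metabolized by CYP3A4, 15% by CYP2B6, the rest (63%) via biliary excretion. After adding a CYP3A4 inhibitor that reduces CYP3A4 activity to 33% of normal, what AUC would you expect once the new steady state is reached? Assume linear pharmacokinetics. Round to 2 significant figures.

The CYP3A4 pathway (22% of clearance) falls to 0.33× activity: 0.22 × 0.33 = 0.0726.
CYP2B6 (15%) and the residual 63% are unaffected.
CL_new/CL_old = 0.0726 + 0.15 + 0.63 = 0.8526.
With dosing unchanged, AUC scales as 1/CL: 1050 / 0.8526 = 1.2 × 10³ ng·h/mL.

1.2 × 10³ ng·h/mL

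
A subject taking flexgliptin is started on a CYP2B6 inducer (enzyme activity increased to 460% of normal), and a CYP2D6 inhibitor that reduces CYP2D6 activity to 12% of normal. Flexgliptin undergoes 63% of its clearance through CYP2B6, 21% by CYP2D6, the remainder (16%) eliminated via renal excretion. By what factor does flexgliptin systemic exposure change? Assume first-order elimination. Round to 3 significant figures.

CYP2B6: 0.63 × 4.6 = 2.898
CYP2D6: 0.21 × 0.12 = 0.0252
Other: 0.16 (unchanged)
Relative clearance = 2.898 + 0.0252 + 0.16 = 3.0832.
Net systemic exposure ratio = 1 / 3.0832 = 0.324.

0.324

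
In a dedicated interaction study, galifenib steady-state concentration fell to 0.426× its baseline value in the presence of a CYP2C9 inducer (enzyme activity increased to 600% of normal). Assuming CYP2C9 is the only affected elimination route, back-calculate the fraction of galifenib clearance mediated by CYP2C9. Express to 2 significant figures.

0.27

Let x = fm,CYP2C9. Because steady-state concentration ∝ 1/CL, relative clearance rose to 1/0.426 = 2.347.
Setting x·6 + (1 − x) = 2.347 and solving: x = (2.347 − 1)/(6 − 1) = 0.27.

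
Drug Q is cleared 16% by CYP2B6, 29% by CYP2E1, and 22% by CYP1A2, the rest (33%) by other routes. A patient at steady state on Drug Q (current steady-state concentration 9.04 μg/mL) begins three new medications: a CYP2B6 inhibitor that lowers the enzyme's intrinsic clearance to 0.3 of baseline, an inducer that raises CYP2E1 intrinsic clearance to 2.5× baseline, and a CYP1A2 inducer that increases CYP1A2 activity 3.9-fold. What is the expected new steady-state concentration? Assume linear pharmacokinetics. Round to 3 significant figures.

4.61 μg/mL

The CYP2B6 pathway (16% of clearance) falls to 0.3× activity: 0.16 × 0.3 = 0.048.
The CYP2E1 pathway (29% of clearance) rises to 2.5× activity: 0.29 × 2.5 = 0.725.
The CYP1A2 pathway (22% of clearance) rises to 3.9× activity: 0.22 × 3.9 = 0.858.
Non-CYP routes (33%) are unchanged.
Relative clearance = 0.048 + 0.725 + 0.858 + 0.33 = 1.961.
Dividing the baseline by the relative clearance: 9.04 / 1.961 = 4.61 μg/mL.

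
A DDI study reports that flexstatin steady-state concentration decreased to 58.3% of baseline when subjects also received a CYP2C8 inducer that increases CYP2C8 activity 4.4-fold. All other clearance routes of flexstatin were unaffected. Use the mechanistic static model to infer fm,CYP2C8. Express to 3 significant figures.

CL'/CL = 1 / 0.583 = 1.715
4.4·fm + (1 − fm) = 1.715
fm = (1.715 − 1) / (4.4 − 1) = 0.210

0.210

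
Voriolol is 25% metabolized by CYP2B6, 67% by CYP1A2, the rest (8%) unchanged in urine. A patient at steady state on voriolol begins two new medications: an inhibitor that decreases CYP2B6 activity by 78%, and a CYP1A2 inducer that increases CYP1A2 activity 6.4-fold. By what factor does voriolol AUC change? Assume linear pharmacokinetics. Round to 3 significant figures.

The CYP2B6 pathway (25% of clearance) drops to 0.22× activity: 0.25 × 0.22 = 0.055.
The CYP1A2 pathway (67% of clearance) rises to 6.4× activity: 0.67 × 6.4 = 4.288.
The remaining 8% of clearance is unaffected.
New clearance relative to baseline: 0.055 + 4.288 + 0.08 = 4.423.
Net AUC ratio = 1 / 4.423 = 0.226.

0.226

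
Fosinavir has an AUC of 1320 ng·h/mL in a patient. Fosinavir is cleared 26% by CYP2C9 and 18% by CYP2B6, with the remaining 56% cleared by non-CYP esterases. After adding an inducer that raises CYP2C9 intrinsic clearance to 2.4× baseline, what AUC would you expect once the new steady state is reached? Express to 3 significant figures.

968 ng·h/mL

CYP2C9: 0.26 × 2.4 = 0.624
CYP2B6: 0.18 (unchanged)
Other: 0.56 (unchanged)
Relative clearance = 0.624 + 0.18 + 0.56 = 1.364.
New AUC = baseline ÷ relative clearance = 1320 / 1.364 = 968 ng·h/mL.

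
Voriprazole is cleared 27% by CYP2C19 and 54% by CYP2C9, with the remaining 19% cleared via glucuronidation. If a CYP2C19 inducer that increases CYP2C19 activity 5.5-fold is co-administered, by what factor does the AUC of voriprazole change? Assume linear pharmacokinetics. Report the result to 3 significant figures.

0.451

CYP2C19: 0.27 × 5.5 = 1.485
CYP2C9: 0.54 (unchanged)
Other: 0.19 (unchanged)
New clearance relative to baseline: 1.485 + 0.54 + 0.19 = 2.215.
Since AUC ∝ 1/CL, the ratio is 1 / 2.215 = 0.451.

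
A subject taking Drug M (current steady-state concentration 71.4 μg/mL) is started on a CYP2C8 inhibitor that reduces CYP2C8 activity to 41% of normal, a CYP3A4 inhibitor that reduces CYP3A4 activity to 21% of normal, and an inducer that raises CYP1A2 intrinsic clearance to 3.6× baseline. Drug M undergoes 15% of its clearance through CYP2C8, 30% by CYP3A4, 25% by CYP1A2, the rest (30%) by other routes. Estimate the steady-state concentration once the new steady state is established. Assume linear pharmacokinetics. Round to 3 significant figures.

The CYP2C8 pathway (15% of clearance) is reduced to 0.41× activity: 0.15 × 0.41 = 0.0615.
The CYP3A4 pathway (30% of clearance) drops to 0.21× activity: 0.3 × 0.21 = 0.063.
The CYP1A2 pathway (25% of clearance) is boosted to 3.6× activity: 0.25 × 3.6 = 0.9.
Non-CYP routes (30%) are unchanged.
CL_new/CL_old = 0.0615 + 0.063 + 0.9 + 0.3 = 1.3245.
New steady-state concentration = 71.4 / 1.3245 = 53.9 μg/mL (concentration scales inversely with clearance).

53.9 μg/mL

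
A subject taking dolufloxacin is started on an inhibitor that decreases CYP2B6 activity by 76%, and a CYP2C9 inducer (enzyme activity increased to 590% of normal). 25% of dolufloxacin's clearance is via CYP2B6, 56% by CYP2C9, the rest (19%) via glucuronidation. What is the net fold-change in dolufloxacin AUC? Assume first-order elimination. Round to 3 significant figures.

0.281

CYP2B6: 0.25 × 0.24 = 0.06
CYP2C9: 0.56 × 5.9 = 3.304
Other: 0.19 (unchanged)
Relative clearance = 0.06 + 3.304 + 0.19 = 3.554.
Net AUC ratio = 1 / 3.554 = 0.281.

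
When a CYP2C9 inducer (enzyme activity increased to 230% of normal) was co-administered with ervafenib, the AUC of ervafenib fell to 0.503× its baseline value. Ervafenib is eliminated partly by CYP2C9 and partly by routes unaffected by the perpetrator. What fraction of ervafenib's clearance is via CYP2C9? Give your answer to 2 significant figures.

Write x for the fraction cleared via CYP2C9. The observed AUC change means clearance rose to 1/0.503 = 1.988 of baseline.
Only the CYP2C9 route changed, so 1.988 = x·2.3 + (1 − x), giving x = 0.76.

0.76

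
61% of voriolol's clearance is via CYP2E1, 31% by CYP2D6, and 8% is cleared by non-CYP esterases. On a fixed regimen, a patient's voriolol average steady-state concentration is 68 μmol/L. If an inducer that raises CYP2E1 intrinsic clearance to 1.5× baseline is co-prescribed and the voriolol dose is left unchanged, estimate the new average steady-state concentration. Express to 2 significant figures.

52 μmol/L

The CYP2E1 pathway (61% of clearance) increases to 1.5× activity: 0.61 × 1.5 = 0.915.
CYP2D6 (31%) and the residual 8% are unaffected.
Relative clearance = 0.915 + 0.31 + 0.08 = 1.305.
With dosing unchanged, average steady-state concentration scales as 1/CL: 68 / 1.305 = 52 μmol/L.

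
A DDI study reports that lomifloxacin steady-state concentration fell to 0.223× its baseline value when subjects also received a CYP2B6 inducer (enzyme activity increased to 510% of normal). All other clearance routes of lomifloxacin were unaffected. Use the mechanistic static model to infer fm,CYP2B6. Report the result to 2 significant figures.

0.85

Call the CYP2B6 fraction fm. After the interaction, CL_new/CL_old = fm × 5.1 + (1 − fm).
Steady-state concentration ratio = 1 / (new CL fraction), so new CL fraction = 1 / 0.223 = 4.484.
fm × 5.1 + 1 − fm = 4.484  ⇒  fm × (5.1 − 1) = 3.484  ⇒  fm = 0.85.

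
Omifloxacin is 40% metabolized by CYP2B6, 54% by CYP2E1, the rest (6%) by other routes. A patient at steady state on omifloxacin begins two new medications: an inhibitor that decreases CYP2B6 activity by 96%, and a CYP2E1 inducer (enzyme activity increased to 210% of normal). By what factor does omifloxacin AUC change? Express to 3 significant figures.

The CYP2B6 pathway (40% of clearance) falls to 0.04× activity: 0.4 × 0.04 = 0.016.
The CYP2E1 pathway (54% of clearance) rises to 2.1× activity: 0.54 × 2.1 = 1.134.
Non-CYP routes (6%) are unchanged.
Relative clearance = 0.016 + 1.134 + 0.06 = 1.21.
Net AUC ratio = 1 / 1.21 = 0.826.

0.826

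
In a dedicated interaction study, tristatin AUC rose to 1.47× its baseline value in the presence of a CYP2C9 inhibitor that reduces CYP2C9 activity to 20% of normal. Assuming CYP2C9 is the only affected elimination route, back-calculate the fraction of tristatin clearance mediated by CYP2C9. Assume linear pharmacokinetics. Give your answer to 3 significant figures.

Let x = fm,CYP2C9. Because AUC ∝ 1/CL, relative clearance fell to 1/1.47 = 0.6803.
Only the CYP2C9 route changed, so 0.6803 = x·0.2 + (1 − x), giving x = 0.400.

0.400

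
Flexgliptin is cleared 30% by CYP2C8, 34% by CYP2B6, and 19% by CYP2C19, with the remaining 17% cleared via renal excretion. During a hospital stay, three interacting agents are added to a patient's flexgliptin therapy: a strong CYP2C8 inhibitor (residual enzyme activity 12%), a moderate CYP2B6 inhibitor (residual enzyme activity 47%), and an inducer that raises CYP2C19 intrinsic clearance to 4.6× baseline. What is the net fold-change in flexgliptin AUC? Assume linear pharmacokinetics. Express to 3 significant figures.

The CYP2C8 pathway (30% of clearance) is reduced to 0.12× activity: 0.3 × 0.12 = 0.036.
The CYP2B6 pathway (34% of clearance) falls to 0.47× activity: 0.34 × 0.47 = 0.1598.
The CYP2C19 pathway (19% of clearance) rises to 4.6× activity: 0.19 × 4.6 = 0.874.
The remaining 17% of clearance is unaffected.
Relative clearance = 0.036 + 0.1598 + 0.874 + 0.17 = 1.2398.
AUC ∝ 1/CL: fold-change = 1 / 1.2398 = 0.807.

0.807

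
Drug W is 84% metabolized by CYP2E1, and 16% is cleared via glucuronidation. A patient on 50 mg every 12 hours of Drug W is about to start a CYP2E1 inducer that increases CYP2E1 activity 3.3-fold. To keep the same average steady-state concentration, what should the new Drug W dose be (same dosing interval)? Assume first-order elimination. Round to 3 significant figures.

The CYP2E1 pathway (84% of clearance) increases to 3.3× activity: 0.84 × 3.3 = 2.772.
The remaining 16% of clearance is unaffected.
Relative clearance = 2.772 + 0.16 = 2.932.
Css,avg = (dose rate)/CL, so holding Css fixed requires dose ∝ CL: 50 × 2.932 = 147 mg.

147 mg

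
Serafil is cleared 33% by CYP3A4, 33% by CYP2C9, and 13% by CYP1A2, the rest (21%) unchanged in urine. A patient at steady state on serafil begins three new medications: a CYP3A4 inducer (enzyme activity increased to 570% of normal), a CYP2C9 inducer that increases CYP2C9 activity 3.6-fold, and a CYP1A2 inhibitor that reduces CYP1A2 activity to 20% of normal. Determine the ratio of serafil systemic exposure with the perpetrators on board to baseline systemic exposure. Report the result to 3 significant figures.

The CYP3A4 pathway (33% of clearance) is boosted to 5.7× activity: 0.33 × 5.7 = 1.881.
The CYP2C9 pathway (33% of clearance) is boosted to 3.6× activity: 0.33 × 3.6 = 1.188.
The CYP1A2 pathway (13% of clearance) drops to 0.2× activity: 0.13 × 0.2 = 0.026.
The remaining 21% of clearance is unaffected.
Relative clearance = 1.881 + 1.188 + 0.026 + 0.21 = 3.305.
Because systemic exposure varies inversely with clearance, the combined effect is 1 / 3.305 = 0.303.

0.303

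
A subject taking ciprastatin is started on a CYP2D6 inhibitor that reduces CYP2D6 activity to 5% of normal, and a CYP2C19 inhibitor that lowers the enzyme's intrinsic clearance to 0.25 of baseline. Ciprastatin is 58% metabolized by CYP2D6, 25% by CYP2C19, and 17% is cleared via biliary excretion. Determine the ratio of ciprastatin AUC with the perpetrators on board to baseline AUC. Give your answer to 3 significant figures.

The CYP2D6 pathway (58% of clearance) falls to 0.05× activity: 0.58 × 0.05 = 0.029.
The CYP2C19 pathway (25% of clearance) drops to 0.25× activity: 0.25 × 0.25 = 0.0625.
Non-CYP routes (17%) are unchanged.
CL_new/CL_old = 0.029 + 0.0625 + 0.17 = 0.2615.
Because AUC varies inversely with clearance, the combined effect is 1 / 0.2615 = 3.82.

3.82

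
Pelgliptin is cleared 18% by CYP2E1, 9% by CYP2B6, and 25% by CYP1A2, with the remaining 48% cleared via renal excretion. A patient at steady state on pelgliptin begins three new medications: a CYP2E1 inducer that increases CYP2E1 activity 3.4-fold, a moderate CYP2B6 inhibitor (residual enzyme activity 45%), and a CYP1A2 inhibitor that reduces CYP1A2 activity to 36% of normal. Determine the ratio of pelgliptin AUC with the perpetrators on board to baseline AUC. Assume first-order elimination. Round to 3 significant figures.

The CYP2E1 pathway (18% of clearance) increases to 3.4× activity: 0.18 × 3.4 = 0.612.
The CYP2B6 pathway (9% of clearance) drops to 0.45× activity: 0.09 × 0.45 = 0.0405.
The CYP1A2 pathway (25% of clearance) falls to 0.36× activity: 0.25 × 0.36 = 0.09.
The remaining 48% of clearance is unaffected.
Relative clearance = 0.612 + 0.0405 + 0.09 + 0.48 = 1.2225.
Net AUC ratio = 1 / 1.2225 = 0.818.

0.818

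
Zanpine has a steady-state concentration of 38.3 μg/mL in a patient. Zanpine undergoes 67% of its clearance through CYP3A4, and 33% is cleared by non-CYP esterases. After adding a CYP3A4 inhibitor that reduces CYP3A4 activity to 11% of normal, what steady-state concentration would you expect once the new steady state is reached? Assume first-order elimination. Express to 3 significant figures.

94.9 μg/mL

The CYP3A4 pathway (67% of clearance) drops to 0.11× activity: 0.67 × 0.11 = 0.0737.
The remaining 33% of clearance is unaffected.
New clearance relative to baseline: 0.0737 + 0.33 = 0.4037.
With dosing unchanged, steady-state concentration scales as 1/CL: 38.3 / 0.4037 = 94.9 μg/mL.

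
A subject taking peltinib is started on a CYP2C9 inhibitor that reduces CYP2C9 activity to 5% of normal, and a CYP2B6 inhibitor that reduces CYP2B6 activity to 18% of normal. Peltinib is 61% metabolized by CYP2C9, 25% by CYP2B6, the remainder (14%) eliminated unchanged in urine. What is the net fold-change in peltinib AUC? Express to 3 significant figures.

4.64

The CYP2C9 pathway (61% of clearance) is reduced to 0.05× activity: 0.61 × 0.05 = 0.0305.
The CYP2B6 pathway (25% of clearance) drops to 0.18× activity: 0.25 × 0.18 = 0.045.
The remaining 14% of clearance is unaffected.
Relative clearance = 0.0305 + 0.045 + 0.14 = 0.2155.
Net AUC ratio = 1 / 0.2155 = 4.64.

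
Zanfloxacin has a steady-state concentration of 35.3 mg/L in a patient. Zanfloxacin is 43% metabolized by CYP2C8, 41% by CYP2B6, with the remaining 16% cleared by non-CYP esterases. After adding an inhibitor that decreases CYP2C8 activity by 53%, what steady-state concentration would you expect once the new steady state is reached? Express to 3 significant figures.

CYP2C8: 0.43 × 0.47 = 0.2021
CYP2B6: 0.41 (unchanged)
Other: 0.16 (unchanged)
Relative clearance = 0.2021 + 0.41 + 0.16 = 0.7721.
With dosing unchanged, steady-state concentration scales as 1/CL: 35.3 / 0.7721 = 45.7 mg/L.

45.7 mg/L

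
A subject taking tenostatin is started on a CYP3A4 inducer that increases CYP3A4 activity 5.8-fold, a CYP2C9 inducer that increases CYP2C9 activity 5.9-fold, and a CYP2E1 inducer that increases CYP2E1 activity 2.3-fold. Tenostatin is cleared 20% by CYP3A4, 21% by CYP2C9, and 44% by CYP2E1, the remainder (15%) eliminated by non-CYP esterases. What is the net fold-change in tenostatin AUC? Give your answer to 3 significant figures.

CYP3A4: 0.2 × 5.8 = 1.16
CYP2C9: 0.21 × 5.9 = 1.239
CYP2E1: 0.44 × 2.3 = 1.012
Other: 0.15 (unchanged)
New clearance relative to baseline: 1.16 + 1.239 + 1.012 + 0.15 = 3.561.
Because AUC varies inversely with clearance, the combined effect is 1 / 3.561 = 0.281.

0.281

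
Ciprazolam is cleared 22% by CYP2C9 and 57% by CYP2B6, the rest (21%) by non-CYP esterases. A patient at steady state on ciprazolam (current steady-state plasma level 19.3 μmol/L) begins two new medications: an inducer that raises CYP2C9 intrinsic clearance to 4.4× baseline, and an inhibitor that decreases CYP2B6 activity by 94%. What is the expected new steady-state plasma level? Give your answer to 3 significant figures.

15.9 μmol/L

The CYP2C9 pathway (22% of clearance) is boosted to 4.4× activity: 0.22 × 4.4 = 0.968.
The CYP2B6 pathway (57% of clearance) is reduced to 0.06× activity: 0.57 × 0.06 = 0.0342.
Non-CYP routes (21%) are unchanged.
Relative clearance = 0.968 + 0.0342 + 0.21 = 1.2122.
Dividing the baseline by the relative clearance: 19.3 / 1.2122 = 15.9 μmol/L.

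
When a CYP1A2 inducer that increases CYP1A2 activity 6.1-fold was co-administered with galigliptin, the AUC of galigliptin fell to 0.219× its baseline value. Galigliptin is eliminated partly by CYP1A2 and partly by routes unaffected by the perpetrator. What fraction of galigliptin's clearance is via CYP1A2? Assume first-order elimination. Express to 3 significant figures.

0.699

CL'/CL = 1 / 0.219 = 4.566
6.1·fm + (1 − fm) = 4.566
fm = (4.566 − 1) / (6.1 − 1) = 0.699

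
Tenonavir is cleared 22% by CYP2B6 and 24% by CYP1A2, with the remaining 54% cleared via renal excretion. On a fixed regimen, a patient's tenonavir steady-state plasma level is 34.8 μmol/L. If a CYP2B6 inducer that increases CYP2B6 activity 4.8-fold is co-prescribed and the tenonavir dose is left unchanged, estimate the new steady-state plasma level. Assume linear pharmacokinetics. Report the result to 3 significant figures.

The CYP2B6 pathway (22% of clearance) rises to 4.8× activity: 0.22 × 4.8 = 1.056.
CYP1A2 (24%) and the residual 54% are unaffected.
Relative clearance = 1.056 + 0.24 + 0.54 = 1.836.
Steady-state plasma level ∝ 1/CL, so new value = 34.8 / 1.836 = 19.0 μmol/L.

19.0 μmol/L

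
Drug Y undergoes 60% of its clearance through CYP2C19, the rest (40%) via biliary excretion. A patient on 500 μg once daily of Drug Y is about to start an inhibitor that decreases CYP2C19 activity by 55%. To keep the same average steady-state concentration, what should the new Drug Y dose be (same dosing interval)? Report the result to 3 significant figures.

The CYP2C19 pathway (60% of clearance) falls to 0.45× activity: 0.6 × 0.45 = 0.27.
Non-CYP routes (40%) are unchanged.
New clearance relative to baseline: 0.27 + 0.4 = 0.67.
Exposure is unchanged when dose changes in proportion to clearance. New dose = 500 μg × 0.67 = 335 μg.

335 μg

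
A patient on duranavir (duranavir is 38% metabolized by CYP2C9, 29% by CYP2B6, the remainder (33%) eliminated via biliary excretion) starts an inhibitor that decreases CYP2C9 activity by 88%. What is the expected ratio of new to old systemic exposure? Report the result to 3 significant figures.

CYP2C9: 0.38 × 0.12 = 0.0456
CYP2B6: 0.29 (unchanged)
Other: 0.33 (unchanged)
New clearance relative to baseline: 0.0456 + 0.29 + 0.33 = 0.6656.
Since systemic exposure ∝ 1/CL, the ratio is 1 / 0.6656 = 1.50.

1.50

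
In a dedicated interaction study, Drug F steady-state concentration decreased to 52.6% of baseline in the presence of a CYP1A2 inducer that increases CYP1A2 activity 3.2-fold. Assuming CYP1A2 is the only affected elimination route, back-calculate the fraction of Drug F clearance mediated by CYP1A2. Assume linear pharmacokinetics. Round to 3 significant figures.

Write x for the fraction cleared via CYP1A2. The observed steady-state concentration change means clearance rose to 1/0.526 = 1.901 of baseline.
Setting x·3.2 + (1 − x) = 1.901 and solving: x = (1.901 − 1)/(3.2 − 1) = 0.410.

0.410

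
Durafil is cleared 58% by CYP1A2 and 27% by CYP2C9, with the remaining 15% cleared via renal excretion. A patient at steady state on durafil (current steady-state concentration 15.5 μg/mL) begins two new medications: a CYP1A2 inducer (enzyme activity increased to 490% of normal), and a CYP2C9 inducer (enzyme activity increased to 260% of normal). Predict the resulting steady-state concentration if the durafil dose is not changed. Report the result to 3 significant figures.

4.20 μg/mL

The CYP1A2 pathway (58% of clearance) increases to 4.9× activity: 0.58 × 4.9 = 2.842.
The CYP2C9 pathway (27% of clearance) rises to 2.6× activity: 0.27 × 2.6 = 0.702.
Non-CYP routes (15%) are unchanged.
New clearance relative to baseline: 2.842 + 0.702 + 0.15 = 3.694.
New steady-state concentration = 15.5 / 3.694 = 4.20 μg/mL (concentration scales inversely with clearance).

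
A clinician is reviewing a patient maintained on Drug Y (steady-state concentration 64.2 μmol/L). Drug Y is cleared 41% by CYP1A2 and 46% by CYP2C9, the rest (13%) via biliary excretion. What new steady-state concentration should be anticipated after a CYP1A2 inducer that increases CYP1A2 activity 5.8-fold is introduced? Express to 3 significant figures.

The CYP1A2 pathway (41% of clearance) is boosted to 5.8× activity: 0.41 × 5.8 = 2.378.
CYP2C9 (46%) and the residual 13% are unaffected.
CL_new/CL_old = 2.378 + 0.46 + 0.13 = 2.968.
With dosing unchanged, steady-state concentration scales as 1/CL: 64.2 / 2.968 = 21.6 μmol/L.

21.6 μmol/L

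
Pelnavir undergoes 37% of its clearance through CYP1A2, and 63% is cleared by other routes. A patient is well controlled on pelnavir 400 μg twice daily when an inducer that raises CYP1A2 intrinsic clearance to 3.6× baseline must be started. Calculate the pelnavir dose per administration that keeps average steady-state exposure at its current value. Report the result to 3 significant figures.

785 μg

CYP1A2: 0.37 × 3.6 = 1.332
Other: 0.63 (unchanged)
New clearance relative to baseline: 1.332 + 0.63 = 1.962.
To maintain the same steady-state level, dose must scale with clearance: new dose = 400 × 1.962 = 785 μg.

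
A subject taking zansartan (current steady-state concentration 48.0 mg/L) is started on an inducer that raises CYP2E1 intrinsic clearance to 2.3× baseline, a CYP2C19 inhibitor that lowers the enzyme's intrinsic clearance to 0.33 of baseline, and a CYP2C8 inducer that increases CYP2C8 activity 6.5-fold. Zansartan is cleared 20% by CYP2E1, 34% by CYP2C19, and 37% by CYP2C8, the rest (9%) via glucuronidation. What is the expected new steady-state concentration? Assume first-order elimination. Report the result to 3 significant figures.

The CYP2E1 pathway (20% of clearance) is boosted to 2.3× activity: 0.2 × 2.3 = 0.46.
The CYP2C19 pathway (34% of clearance) drops to 0.33× activity: 0.34 × 0.33 = 0.1122.
The CYP2C8 pathway (37% of clearance) increases to 6.5× activity: 0.37 × 6.5 = 2.405.
Non-CYP routes (9%) are unchanged.
Relative clearance = 0.46 + 0.1122 + 2.405 + 0.09 = 3.0672.
Steady-state concentration ∝ 1/CL: new value = 48.0 / 3.0672 = 15.6 mg/L.

15.6 mg/L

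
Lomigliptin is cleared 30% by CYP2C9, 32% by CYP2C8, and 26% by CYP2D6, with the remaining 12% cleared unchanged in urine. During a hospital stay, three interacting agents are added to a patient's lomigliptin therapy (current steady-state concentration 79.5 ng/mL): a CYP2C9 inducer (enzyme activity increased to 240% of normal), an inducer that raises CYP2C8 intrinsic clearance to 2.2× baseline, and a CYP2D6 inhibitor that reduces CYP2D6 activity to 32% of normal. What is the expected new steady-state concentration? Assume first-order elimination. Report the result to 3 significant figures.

The CYP2C9 pathway (30% of clearance) increases to 2.4× activity: 0.3 × 2.4 = 0.72.
The CYP2C8 pathway (32% of clearance) rises to 2.2× activity: 0.32 × 2.2 = 0.704.
The CYP2D6 pathway (26% of clearance) falls to 0.32× activity: 0.26 × 0.32 = 0.0832.
The remaining 12% of clearance is unaffected.
CL_new/CL_old = 0.72 + 0.704 + 0.0832 + 0.12 = 1.6272.
New steady-state concentration = 79.5 / 1.6272 = 48.9 ng/mL (concentration scales inversely with clearance).

48.9 ng/mL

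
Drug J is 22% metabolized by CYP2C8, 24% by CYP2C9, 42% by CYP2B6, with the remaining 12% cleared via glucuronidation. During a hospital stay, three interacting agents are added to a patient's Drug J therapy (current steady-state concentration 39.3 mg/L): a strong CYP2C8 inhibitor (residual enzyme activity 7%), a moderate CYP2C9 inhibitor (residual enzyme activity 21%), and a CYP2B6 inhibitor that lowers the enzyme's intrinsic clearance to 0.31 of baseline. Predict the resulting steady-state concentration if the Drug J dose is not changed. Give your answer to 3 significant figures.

CYP2C8: 0.22 × 0.07 = 0.0154
CYP2C9: 0.24 × 0.21 = 0.0504
CYP2B6: 0.42 × 0.31 = 0.1302
Other: 0.12 (unchanged)
New clearance relative to baseline: 0.0154 + 0.0504 + 0.1302 + 0.12 = 0.316.
Steady-state concentration ∝ 1/CL: new value = 39.3 / 0.316 = 124 mg/L.

124 mg/L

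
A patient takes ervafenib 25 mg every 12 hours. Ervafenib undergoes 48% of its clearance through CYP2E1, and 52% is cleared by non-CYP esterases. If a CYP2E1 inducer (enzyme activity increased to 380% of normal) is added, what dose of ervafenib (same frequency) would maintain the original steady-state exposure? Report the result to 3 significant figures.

The CYP2E1 pathway (48% of clearance) increases to 3.8× activity: 0.48 × 3.8 = 1.824.
Non-CYP routes (52%) are unchanged.
New clearance relative to baseline: 1.824 + 0.52 = 2.344.
Css,avg = (dose rate)/CL, so holding Css fixed requires dose ∝ CL: 25 × 2.344 = 58.6 mg.

58.6 mg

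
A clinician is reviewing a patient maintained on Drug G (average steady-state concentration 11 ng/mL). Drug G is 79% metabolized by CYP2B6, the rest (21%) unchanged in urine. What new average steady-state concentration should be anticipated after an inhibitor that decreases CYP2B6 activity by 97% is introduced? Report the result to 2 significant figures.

The CYP2B6 pathway (79% of clearance) drops to 0.03× activity: 0.79 × 0.03 = 0.0237.
Non-CYP routes (21%) are unchanged.
CL_new/CL_old = 0.0237 + 0.21 = 0.2337.
Average steady-state concentration ∝ 1/CL, so new value = 11 / 0.2337 = 47 ng/mL.

47 ng/mL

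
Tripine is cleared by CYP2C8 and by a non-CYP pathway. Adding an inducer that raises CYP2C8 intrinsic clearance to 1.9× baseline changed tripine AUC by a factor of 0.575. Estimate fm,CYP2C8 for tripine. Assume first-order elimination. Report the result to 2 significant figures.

Let x = fm,CYP2C8. Because AUC ∝ 1/CL, relative clearance rose to 1/0.575 = 1.739.
Setting x·1.9 + (1 − x) = 1.739 and solving: x = (1.739 − 1)/(1.9 − 1) = 0.82.

0.82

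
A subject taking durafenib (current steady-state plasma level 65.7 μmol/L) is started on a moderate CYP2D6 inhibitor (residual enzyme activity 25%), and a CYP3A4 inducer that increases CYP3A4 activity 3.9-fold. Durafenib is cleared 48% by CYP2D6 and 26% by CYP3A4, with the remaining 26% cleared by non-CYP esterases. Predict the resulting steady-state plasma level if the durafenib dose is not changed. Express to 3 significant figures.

The CYP2D6 pathway (48% of clearance) falls to 0.25× activity: 0.48 × 0.25 = 0.12.
The CYP3A4 pathway (26% of clearance) increases to 3.9× activity: 0.26 × 3.9 = 1.014.
The remaining 26% of clearance is unaffected.
CL_new/CL_old = 0.12 + 1.014 + 0.26 = 1.394.
New steady-state plasma level = 65.7 / 1.394 = 47.1 μmol/L (concentration scales inversely with clearance).

47.1 μmol/L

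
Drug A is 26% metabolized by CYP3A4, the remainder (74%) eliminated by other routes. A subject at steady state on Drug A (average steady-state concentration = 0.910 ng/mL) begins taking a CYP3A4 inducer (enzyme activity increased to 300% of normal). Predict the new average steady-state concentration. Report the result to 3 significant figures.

0.599 ng/mL

The CYP3A4 pathway (26% of clearance) increases to 3× activity: 0.26 × 3 = 0.78.
Non-CYP routes (74%) are unchanged.
Relative clearance = 0.78 + 0.74 = 1.52.
With dosing unchanged, average steady-state concentration scales as 1/CL: 0.910 / 1.52 = 0.599 ng/mL.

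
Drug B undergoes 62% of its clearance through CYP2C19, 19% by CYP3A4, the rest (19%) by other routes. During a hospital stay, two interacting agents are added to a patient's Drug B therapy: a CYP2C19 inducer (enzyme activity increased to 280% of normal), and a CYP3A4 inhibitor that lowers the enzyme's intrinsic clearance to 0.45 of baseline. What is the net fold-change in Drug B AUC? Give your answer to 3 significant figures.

0.497

CYP2C19: 0.62 × 2.8 = 1.736
CYP3A4: 0.19 × 0.45 = 0.0855
Other: 0.19 (unchanged)
Relative clearance = 1.736 + 0.0855 + 0.19 = 2.0115.
AUC ∝ 1/CL: fold-change = 1 / 2.0115 = 0.497.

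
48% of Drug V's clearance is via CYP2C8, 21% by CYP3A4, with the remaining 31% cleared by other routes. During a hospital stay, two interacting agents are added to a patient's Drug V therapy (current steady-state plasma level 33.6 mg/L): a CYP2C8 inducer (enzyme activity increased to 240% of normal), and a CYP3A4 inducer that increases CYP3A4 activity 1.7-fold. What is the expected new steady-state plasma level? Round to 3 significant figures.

18.5 mg/L

CYP2C8: 0.48 × 2.4 = 1.152
CYP3A4: 0.21 × 1.7 = 0.357
Other: 0.31 (unchanged)
Relative clearance = 1.152 + 0.357 + 0.31 = 1.819.
Steady-state plasma level ∝ 1/CL: new value = 33.6 / 1.819 = 18.5 mg/L.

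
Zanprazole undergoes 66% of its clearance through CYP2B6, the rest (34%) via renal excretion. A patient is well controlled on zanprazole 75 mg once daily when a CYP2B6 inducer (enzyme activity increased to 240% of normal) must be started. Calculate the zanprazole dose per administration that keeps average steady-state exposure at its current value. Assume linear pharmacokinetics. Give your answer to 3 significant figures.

The CYP2B6 pathway (66% of clearance) increases to 2.4× activity: 0.66 × 2.4 = 1.584.
Non-CYP routes (34%) are unchanged.
Relative clearance = 1.584 + 0.34 = 1.924.
Css,avg = (dose rate)/CL, so holding Css fixed requires dose ∝ CL: 75 × 1.924 = 144 mg.

144 mg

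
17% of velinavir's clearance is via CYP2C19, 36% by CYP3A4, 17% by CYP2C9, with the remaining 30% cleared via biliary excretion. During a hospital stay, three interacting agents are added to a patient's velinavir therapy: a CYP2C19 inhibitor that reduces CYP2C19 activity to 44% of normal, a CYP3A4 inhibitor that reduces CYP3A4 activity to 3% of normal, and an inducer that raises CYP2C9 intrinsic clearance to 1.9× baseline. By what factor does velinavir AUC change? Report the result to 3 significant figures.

CYP2C19: 0.17 × 0.44 = 0.0748
CYP3A4: 0.36 × 0.03 = 0.0108
CYP2C9: 0.17 × 1.9 = 0.323
Other: 0.3 (unchanged)
New clearance relative to baseline: 0.0748 + 0.0108 + 0.323 + 0.3 = 0.7086.
Because AUC varies inversely with clearance, the combined effect is 1 / 0.7086 = 1.41.

1.41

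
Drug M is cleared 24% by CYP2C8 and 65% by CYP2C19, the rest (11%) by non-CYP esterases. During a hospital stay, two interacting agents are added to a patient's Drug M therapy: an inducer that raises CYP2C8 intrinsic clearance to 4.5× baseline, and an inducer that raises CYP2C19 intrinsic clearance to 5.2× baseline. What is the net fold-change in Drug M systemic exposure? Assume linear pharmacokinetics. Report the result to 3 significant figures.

0.219

The CYP2C8 pathway (24% of clearance) is boosted to 4.5× activity: 0.24 × 4.5 = 1.08.
The CYP2C19 pathway (65% of clearance) rises to 5.2× activity: 0.65 × 5.2 = 3.38.
Non-CYP routes (11%) are unchanged.
New clearance relative to baseline: 1.08 + 3.38 + 0.11 = 4.57.
Because systemic exposure varies inversely with clearance, the combined effect is 1 / 4.57 = 0.219.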